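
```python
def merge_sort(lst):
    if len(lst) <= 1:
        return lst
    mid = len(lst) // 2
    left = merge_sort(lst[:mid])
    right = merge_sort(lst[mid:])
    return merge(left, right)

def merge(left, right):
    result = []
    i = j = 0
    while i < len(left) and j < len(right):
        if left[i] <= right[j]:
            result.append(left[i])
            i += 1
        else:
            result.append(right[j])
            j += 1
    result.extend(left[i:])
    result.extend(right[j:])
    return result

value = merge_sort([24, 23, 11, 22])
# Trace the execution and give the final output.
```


merge_sort([24, 23, 11, 22])
Split into [24, 23] and [11, 22]
Left sorted: [23, 24]
Right sorted: [11, 22]
Merge [23, 24] and [11, 22]
= [11, 22, 23, 24]


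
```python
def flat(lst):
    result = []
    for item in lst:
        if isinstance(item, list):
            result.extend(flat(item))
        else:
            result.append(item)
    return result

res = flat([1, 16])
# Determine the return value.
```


flat([1, 16])
Processing each element:
  1 is not a list -> append 1
  16 is not a list -> append 16
= [1, 16]


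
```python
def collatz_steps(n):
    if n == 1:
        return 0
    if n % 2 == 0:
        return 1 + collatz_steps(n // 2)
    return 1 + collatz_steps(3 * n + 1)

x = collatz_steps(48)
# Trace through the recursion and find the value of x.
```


collatz_steps(48)
48 is even -> collatz_steps(24)
24 is even -> collatz_steps(12)
12 is even -> collatz_steps(6)
6 is even -> collatz_steps(3)
3 is odd -> 3*3+1 = 10 -> collatz_steps(10)
10 is even -> collatz_steps(5)
5 is odd -> 3*5+1 = 16 -> collatz_steps(16)
16 is even -> collatz_steps(8)
8 is even -> collatz_steps(4)
4 is even -> collatz_steps(2)
2 is even -> collatz_steps(1)
Reached 1 after 11 steps
= 11


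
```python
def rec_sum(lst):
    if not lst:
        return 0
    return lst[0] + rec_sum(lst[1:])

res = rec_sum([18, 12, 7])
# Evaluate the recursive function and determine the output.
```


rec_sum([18, 12, 7])
= 18 + rec_sum([12, 7])
= 18 + 12 + rec_sum([7])
= 18 + 12 + 7 + rec_sum([])
= 18 + 12 + 7 + 0
= 37


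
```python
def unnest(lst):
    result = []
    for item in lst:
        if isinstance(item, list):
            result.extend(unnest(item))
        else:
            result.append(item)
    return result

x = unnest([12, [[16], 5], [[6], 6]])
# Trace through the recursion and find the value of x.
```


unnest([12, [[16], 5], [[6], 6]])
Processing each element:
  12 is not a list -> append 12
  [[16], 5] is a list -> unnest recursively -> [16, 5]
  [[6], 6] is a list -> unnest recursively -> [6, 6]
= [12, 16, 5, 6, 6]


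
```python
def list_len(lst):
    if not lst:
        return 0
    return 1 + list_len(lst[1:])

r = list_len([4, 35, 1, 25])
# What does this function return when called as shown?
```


list_len([4, 35, 1, 25])
= 1 + list_len([35, 1, 25])
= 1 + 1 + list_len([1, 25])
= 1 + 1 + 1 + list_len([25])
= 1 + 1 + 1 + 1 + list_len([])
= 1 + 1 + 1 + 1 + 0
= 4


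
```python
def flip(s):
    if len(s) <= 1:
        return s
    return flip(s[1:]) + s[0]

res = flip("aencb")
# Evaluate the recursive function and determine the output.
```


flip("aencb")
= flip("encb") + "a"
= flip("ncb") + "e" + "a"
= flip("cb") + "n" + "e" + "a"
= flip("b") + "c" + "n" + "e" + "a"
= "b" + "c" + "n" + "e" + "a"
= "bcnea"


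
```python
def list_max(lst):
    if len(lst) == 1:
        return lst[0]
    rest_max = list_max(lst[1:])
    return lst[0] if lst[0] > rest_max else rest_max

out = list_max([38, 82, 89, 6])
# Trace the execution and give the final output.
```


list_max([38, 82, 89, 6])
= compare 38 with list_max([82, 89, 6])
= compare 82 with list_max([89, 6])
= compare 89 with list_max([6])
Base: list_max([6]) = 6
compare 89 with 6: max = 89
compare 82 with 89: max = 89
compare 38 with 89: max = 89
= 89


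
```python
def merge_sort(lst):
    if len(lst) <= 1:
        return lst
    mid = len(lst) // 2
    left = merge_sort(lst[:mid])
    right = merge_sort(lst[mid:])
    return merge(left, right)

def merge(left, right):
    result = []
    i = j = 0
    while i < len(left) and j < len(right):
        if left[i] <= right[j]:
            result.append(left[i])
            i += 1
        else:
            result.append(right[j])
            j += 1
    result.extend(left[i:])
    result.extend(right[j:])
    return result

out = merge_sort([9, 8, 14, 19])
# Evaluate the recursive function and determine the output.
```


merge_sort([9, 8, 14, 19])
Split into [9, 8] and [14, 19]
Left sorted: [8, 9]
Right sorted: [14, 19]
Merge [8, 9] and [14, 19]
= [8, 9, 14, 19]


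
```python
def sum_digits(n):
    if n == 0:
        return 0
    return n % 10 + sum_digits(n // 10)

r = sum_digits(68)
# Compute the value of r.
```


sum_digits(68)
= 8 + sum_digits(6)
= 8 + 6 + sum_digits(0)
= 8 + 6 + 0
= 14


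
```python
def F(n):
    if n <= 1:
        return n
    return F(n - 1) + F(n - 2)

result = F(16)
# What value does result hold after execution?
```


F(16)
= F(15) + F(14)
= (F(14) + F(13)) + F(14)
Computing bottom-up: F(0)=0, F(1)=1, F(2)=1, F(3)=2, F(4)=3, F(5)=5, F(6)=8, F(7)=13, F(8)=21, F(9)=34, F(10)=55, F(11)=89, F(12)=144, F(13)=233, F(14)=377, F(15)=610, F(16)=987
= 987


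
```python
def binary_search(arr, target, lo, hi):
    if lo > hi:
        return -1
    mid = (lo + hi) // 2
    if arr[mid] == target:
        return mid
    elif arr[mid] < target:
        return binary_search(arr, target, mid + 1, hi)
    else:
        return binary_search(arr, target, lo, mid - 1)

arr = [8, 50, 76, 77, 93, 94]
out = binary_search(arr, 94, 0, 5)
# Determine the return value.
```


binary_search(arr, 94, 0, 5)
lo=0, hi=5, mid=2, arr[mid]=76
76 < 94, search right half
lo=3, hi=5, mid=4, arr[mid]=93
93 < 94, search right half
lo=5, hi=5, mid=5, arr[mid]=94
arr[5] == 94, found at index 5
= 5


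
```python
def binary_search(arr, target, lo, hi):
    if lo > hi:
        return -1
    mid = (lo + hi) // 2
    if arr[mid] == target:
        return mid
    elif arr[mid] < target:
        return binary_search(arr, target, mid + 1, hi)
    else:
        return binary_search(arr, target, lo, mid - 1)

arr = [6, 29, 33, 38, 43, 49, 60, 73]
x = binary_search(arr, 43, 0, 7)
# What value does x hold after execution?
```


binary_search(arr, 43, 0, 7)
lo=0, hi=7, mid=3, arr[mid]=38
38 < 43, search right half
lo=4, hi=7, mid=5, arr[mid]=49
49 > 43, search left half
lo=4, hi=4, mid=4, arr[mid]=43
arr[4] == 43, found at index 4
= 4


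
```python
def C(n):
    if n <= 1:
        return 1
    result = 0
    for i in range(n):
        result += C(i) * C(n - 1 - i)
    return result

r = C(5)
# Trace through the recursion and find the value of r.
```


C(5)
= sum of C(i) * C(5-1-i) for i in 0..4
First compute sub-values bottom-up:
  C(0) = 1, C(1) = 1
  C(2) = 1*1 + 1*1 = 2
  C(3) = 1*2 + 1*1 + 2*1 = 5
  C(4) = 1*5 + 1*2 + 2*1 + 5*1 = 14
Now C(5):
  C(0)*C(4) = 1*14 = 14
  C(1)*C(3) = 1*5 = 5
  C(2)*C(2) = 2*2 = 4
  C(3)*C(1) = 5*1 = 5
  C(4)*C(0) = 14*1 = 14
= 14 + 5 + 4 + 5 + 14
= 42


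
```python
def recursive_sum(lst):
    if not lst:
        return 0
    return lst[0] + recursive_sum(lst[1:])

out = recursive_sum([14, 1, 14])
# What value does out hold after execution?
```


recursive_sum([14, 1, 14])
= 14 + recursive_sum([1, 14])
= 14 + 1 + recursive_sum([14])
= 14 + 1 + 14 + recursive_sum([])
= 14 + 1 + 14 + 0
= 29


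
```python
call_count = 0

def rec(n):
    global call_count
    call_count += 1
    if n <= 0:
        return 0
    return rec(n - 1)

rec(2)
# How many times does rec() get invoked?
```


rec(2) calls rec(1) calls ... calls rec(0)
Total calls: 2 + 1 (for base case) = 3


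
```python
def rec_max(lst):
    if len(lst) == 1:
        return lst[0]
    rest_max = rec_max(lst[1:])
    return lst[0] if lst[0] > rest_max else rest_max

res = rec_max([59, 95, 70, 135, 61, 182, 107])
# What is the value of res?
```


rec_max([59, 95, 70, 135, 61, 182, 107])
= compare 59 with rec_max([95, 70, 135, 61, 182, 107])
= compare 95 with rec_max([70, 135, 61, 182, 107])
= compare 70 with rec_max([135, 61, 182, 107])
= compare 135 with rec_max([61, 182, 107])
= compare 61 with rec_max([182, 107])
= compare 182 with rec_max([107])
Base: rec_max([107]) = 107
compare 182 with 107: max = 182
compare 61 with 182: max = 182
compare 135 with 182: max = 182
compare 70 with 182: max = 182
compare 95 with 182: max = 182
compare 59 with 182: max = 182
= 182


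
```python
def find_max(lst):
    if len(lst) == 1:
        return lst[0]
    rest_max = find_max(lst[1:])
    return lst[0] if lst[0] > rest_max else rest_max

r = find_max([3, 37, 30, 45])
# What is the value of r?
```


find_max([3, 37, 30, 45])
= compare 3 with find_max([37, 30, 45])
= compare 37 with find_max([30, 45])
= compare 30 with find_max([45])
Base: find_max([45]) = 45
compare 30 with 45: max = 45
compare 37 with 45: max = 45
compare 3 with 45: max = 45
= 45


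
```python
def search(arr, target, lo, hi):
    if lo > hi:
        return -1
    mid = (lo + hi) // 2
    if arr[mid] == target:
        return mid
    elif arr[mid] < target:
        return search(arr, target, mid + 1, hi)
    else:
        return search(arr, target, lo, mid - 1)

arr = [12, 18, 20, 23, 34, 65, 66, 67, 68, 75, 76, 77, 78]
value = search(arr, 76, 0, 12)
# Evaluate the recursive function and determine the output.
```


search(arr, 76, 0, 12)
lo=0, hi=12, mid=6, arr[mid]=66
66 < 76, search right half
lo=7, hi=12, mid=9, arr[mid]=75
75 < 76, search right half
lo=10, hi=12, mid=11, arr[mid]=77
77 > 76, search left half
lo=10, hi=10, mid=10, arr[mid]=76
arr[10] == 76, found at index 10
= 10


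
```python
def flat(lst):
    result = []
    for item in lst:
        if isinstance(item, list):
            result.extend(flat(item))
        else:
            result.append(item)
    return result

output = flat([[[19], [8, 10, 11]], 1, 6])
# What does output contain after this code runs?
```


flat([[[19], [8, 10, 11]], 1, 6])
Processing each element:
  [[19], [8, 10, 11]] is a list -> flat recursively -> [19, 8, 10, 11]
  1 is not a list -> append 1
  6 is not a list -> append 6
= [19, 8, 10, 11, 1, 6]


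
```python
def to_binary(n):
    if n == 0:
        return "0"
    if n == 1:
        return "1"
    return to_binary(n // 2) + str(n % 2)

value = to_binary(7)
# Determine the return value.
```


to_binary(7)
= to_binary(3) + "1"
= to_binary(1) + "1" + "1"
= "1" + "1" + "1"
= "111"


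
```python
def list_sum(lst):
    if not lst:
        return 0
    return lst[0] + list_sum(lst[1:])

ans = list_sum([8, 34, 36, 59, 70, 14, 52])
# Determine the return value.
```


list_sum([8, 34, 36, 59, 70, 14, 52])
= 8 + list_sum([34, 36, 59, 70, 14, 52])
= 8 + 34 + list_sum([36, 59, 70, 14, 52])
= 8 + 34 + 36 + list_sum([59, 70, 14, 52])
= 8 + 34 + 36 + 59 + list_sum([70, 14, 52])
= 8 + 34 + 36 + 59 + 70 + list_sum([14, 52])
= 8 + 34 + 36 + 59 + 70 + 14 + list_sum([52])
= 8 + 34 + 36 + 59 + 70 + 14 + 52 + list_sum([])
= 8 + 34 + 36 + 59 + 70 + 14 + 52 + 0
= 273


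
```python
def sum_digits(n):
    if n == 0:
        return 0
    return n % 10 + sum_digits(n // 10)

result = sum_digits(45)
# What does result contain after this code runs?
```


sum_digits(45)
= 5 + sum_digits(4)
= 5 + 4 + sum_digits(0)
= 5 + 4 + 0
= 9


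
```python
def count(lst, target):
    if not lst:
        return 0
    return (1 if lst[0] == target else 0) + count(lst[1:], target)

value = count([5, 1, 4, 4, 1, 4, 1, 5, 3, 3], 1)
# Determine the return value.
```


count([5, 1, 4, 4, 1, 4, 1, 5, 3, 3], 1)
lst[0]=5 != 1: 0 + count([1, 4, 4, 1, 4, 1, 5, 3, 3], 1)
lst[0]=1 == 1: 1 + count([4, 4, 1, 4, 1, 5, 3, 3], 1)
lst[0]=4 != 1: 0 + count([4, 1, 4, 1, 5, 3, 3], 1)
lst[0]=4 != 1: 0 + count([1, 4, 1, 5, 3, 3], 1)
lst[0]=1 == 1: 1 + count([4, 1, 5, 3, 3], 1)
lst[0]=4 != 1: 0 + count([1, 5, 3, 3], 1)
lst[0]=1 == 1: 1 + count([5, 3, 3], 1)
lst[0]=5 != 1: 0 + count([3, 3], 1)
lst[0]=3 != 1: 0 + count([3], 1)
lst[0]=3 != 1: 0 + count([], 1)
= 3


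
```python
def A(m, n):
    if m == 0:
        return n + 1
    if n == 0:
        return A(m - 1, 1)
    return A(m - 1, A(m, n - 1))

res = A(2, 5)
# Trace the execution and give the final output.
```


A(2, 5)
= A(1, A(2, 4))
First compute A(2, 4) = 11
= A(1, 11)
= 13


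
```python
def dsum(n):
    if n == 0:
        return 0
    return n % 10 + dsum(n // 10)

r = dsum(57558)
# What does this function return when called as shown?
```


dsum(57558)
= 8 + dsum(5755)
= 8 + 5 + dsum(575)
= 8 + 5 + 5 + dsum(57)
= 8 + 5 + 5 + 7 + dsum(5)
= 8 + 5 + 5 + 7 + 5 + dsum(0)
= 8 + 5 + 5 + 7 + 5 + 0
= 30


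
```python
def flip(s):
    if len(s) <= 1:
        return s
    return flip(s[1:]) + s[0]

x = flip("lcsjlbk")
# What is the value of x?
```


flip("lcsjlbk")
= flip("csjlbk") + "l"
= flip("sjlbk") + "c" + "l"
= flip("jlbk") + "s" + "c" + "l"
= flip("lbk") + "j" + "s" + "c" + "l"
= flip("bk") + "l" + "j" + "s" + "c" + "l"
= flip("k") + "b" + "l" + "j" + "s" + "c" + "l"
= "k" + "b" + "l" + "j" + "s" + "c" + "l"
= "kbljscl"


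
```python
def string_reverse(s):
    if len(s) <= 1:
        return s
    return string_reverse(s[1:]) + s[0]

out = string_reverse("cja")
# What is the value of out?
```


string_reverse("cja")
= string_reverse("ja") + "c"
= string_reverse("a") + "j" + "c"
= "a" + "j" + "c"
= "ajc"


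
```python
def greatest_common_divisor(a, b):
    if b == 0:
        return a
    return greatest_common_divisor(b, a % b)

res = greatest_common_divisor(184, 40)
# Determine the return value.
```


greatest_common_divisor(184, 40)
= greatest_common_divisor(40, 184 % 40) = greatest_common_divisor(40, 24)
= greatest_common_divisor(24, 40 % 24) = greatest_common_divisor(24, 16)
= greatest_common_divisor(16, 24 % 16) = greatest_common_divisor(16, 8)
= greatest_common_divisor(8, 16 % 8) = greatest_common_divisor(8, 0)
b == 0, return a = 8


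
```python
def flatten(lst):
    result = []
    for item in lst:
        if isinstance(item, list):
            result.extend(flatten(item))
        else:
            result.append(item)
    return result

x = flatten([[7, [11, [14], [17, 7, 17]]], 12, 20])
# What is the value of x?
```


flatten([[7, [11, [14], [17, 7, 17]]], 12, 20])
Processing each element:
  [7, [11, [14], [17, 7, 17]]] is a list -> flatten recursively -> [7, 11, 14, 17, 7, 17]
  12 is not a list -> append 12
  20 is not a list -> append 20
= [7, 11, 14, 17, 7, 17, 12, 20]


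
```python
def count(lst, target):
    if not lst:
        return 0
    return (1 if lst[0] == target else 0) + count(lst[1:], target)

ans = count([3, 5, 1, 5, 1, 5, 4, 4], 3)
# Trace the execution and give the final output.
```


count([3, 5, 1, 5, 1, 5, 4, 4], 3)
lst[0]=3 == 3: 1 + count([5, 1, 5, 1, 5, 4, 4], 3)
lst[0]=5 != 3: 0 + count([1, 5, 1, 5, 4, 4], 3)
lst[0]=1 != 3: 0 + count([5, 1, 5, 4, 4], 3)
lst[0]=5 != 3: 0 + count([1, 5, 4, 4], 3)
lst[0]=1 != 3: 0 + count([5, 4, 4], 3)
lst[0]=5 != 3: 0 + count([4, 4], 3)
lst[0]=4 != 3: 0 + count([4], 3)
lst[0]=4 != 3: 0 + count([], 3)
= 1


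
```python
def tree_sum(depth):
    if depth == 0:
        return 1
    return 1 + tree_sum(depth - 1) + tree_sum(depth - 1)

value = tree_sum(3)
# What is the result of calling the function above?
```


tree_sum(3)
= 1 + tree_sum(2) + tree_sum(2)
= 1 + 2 * tree_sum(2)
tree_sum(k) = 2^(k+1) - 1
tree_sum(0) = 1
tree_sum(1) = 3
tree_sum(2) = 7
tree_sum(3) = 15
tree_sum(3) = 2^4 - 1 = 15


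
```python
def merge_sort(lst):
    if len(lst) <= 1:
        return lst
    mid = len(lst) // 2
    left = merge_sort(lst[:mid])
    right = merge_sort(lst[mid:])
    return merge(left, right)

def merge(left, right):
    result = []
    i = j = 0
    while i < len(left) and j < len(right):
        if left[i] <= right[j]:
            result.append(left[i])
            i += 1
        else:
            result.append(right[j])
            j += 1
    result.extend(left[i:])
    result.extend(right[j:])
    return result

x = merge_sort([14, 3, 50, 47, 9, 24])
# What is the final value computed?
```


merge_sort([14, 3, 50, 47, 9, 24])
Split into [14, 3, 50] and [47, 9, 24]
Left sorted: [3, 14, 50]
Right sorted: [9, 24, 47]
Merge [3, 14, 50] and [9, 24, 47]
= [3, 9, 14, 24, 47, 50]


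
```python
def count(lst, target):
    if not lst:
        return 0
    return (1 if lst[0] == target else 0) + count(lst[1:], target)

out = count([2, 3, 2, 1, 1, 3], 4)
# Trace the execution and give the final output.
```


count([2, 3, 2, 1, 1, 3], 4)
lst[0]=2 != 4: 0 + count([3, 2, 1, 1, 3], 4)
lst[0]=3 != 4: 0 + count([2, 1, 1, 3], 4)
lst[0]=2 != 4: 0 + count([1, 1, 3], 4)
lst[0]=1 != 4: 0 + count([1, 3], 4)
lst[0]=1 != 4: 0 + count([3], 4)
lst[0]=3 != 4: 0 + count([], 4)
= 0


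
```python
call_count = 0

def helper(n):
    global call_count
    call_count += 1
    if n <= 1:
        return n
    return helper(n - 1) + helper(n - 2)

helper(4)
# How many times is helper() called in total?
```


helper(4) calls helper(3) and helper(2); each non-base call branches into two more.
Let C(k) = total number of calls made by helper(k), including the call to helper(k) itself.
Base cases: C(0) = 1, C(1) = 1
Recurrence: C(k) = 1 + C(k-1) + C(k-2)
  C(2) = 1 + C(1) + C(0) = 1 + 1 + 1 = 3
  C(3) = 1 + C(2) + C(1) = 1 + 3 + 1 = 5
  C(4) = 1 + C(3) + C(2) = 1 + 5 + 3 = 9
Total calls = C(4) = 9


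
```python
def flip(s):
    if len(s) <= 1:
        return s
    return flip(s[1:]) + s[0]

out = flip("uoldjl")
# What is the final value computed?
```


flip("uoldjl")
= flip("oldjl") + "u"
= flip("ldjl") + "o" + "u"
= flip("djl") + "l" + "o" + "u"
= flip("jl") + "d" + "l" + "o" + "u"
= flip("l") + "j" + "d" + "l" + "o" + "u"
= "l" + "j" + "d" + "l" + "o" + "u"
= "ljdlou"


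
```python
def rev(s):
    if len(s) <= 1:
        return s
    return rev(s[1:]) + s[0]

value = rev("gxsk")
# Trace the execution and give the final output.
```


rev("gxsk")
= rev("xsk") + "g"
= rev("sk") + "x" + "g"
= rev("k") + "s" + "x" + "g"
= "k" + "s" + "x" + "g"
= "ksxg"


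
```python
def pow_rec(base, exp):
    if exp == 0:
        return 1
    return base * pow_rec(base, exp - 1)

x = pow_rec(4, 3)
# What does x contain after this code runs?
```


pow_rec(4, 3)
= 4 * pow_rec(4, 2)
= 4 * 4 * pow_rec(4, 1)
= 4 * 4 * 4 * pow_rec(4, 0)
= 4 * 4 * 4 * 1
= 64


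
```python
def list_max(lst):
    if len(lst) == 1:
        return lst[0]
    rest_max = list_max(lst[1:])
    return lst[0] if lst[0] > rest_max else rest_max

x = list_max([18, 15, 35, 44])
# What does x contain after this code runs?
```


list_max([18, 15, 35, 44])
= compare 18 with list_max([15, 35, 44])
= compare 15 with list_max([35, 44])
= compare 35 with list_max([44])
Base: list_max([44]) = 44
compare 35 with 44: max = 44
compare 15 with 44: max = 44
compare 18 with 44: max = 44
= 44


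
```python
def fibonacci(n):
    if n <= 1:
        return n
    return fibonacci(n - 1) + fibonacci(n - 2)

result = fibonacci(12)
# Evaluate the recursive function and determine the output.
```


fibonacci(12)
= fibonacci(11) + fibonacci(10)
= (fibonacci(10) + fibonacci(9)) + fibonacci(10)
Computing bottom-up: fibonacci(0)=0, fibonacci(1)=1, fibonacci(2)=1, fibonacci(3)=2, fibonacci(4)=3, fibonacci(5)=5, fibonacci(6)=8, fibonacci(7)=13, fibonacci(8)=21, fibonacci(9)=34, fibonacci(10)=55, fibonacci(11)=89, fibonacci(12)=144
= 144


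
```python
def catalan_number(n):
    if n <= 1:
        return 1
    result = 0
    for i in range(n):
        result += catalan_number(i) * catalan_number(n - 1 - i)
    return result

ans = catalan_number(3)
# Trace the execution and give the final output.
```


catalan_number(3)
= sum of catalan_number(i) * catalan_number(3-1-i) for i in 0..2
First compute sub-values bottom-up:
  catalan_number(0) = 1, catalan_number(1) = 1
  catalan_number(2) = 1*1 + 1*1 = 2
Now catalan_number(3):
  catalan_number(0)*catalan_number(2) = 1*2 = 2
  catalan_number(1)*catalan_number(1) = 1*1 = 1
  catalan_number(2)*catalan_number(0) = 2*1 = 2
= 2 + 1 + 2
= 5


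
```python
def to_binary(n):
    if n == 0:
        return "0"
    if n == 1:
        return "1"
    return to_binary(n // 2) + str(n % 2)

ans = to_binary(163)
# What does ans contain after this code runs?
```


to_binary(163)
= to_binary(81) + "1"
= to_binary(40) + "1" + "1"
= to_binary(20) + "0" + "1" + "1"
= to_binary(10) + "0" + "0" + "1" + "1"
= to_binary(5) + "0" + "0" + "0" + "1" + "1"
= to_binary(2) + "1" + "0" + "0" + "0" + "1" + "1"
= to_binary(1) + "0" + "1" + "0" + "0" + "0" + "1" + "1"
= "1" + "0" + "1" + "0" + "0" + "0" + "1" + "1"
= "10100011"


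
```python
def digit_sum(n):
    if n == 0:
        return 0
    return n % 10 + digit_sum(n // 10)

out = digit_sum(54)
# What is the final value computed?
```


digit_sum(54)
= 4 + digit_sum(5)
= 4 + 5 + digit_sum(0)
= 4 + 5 + 0
= 9


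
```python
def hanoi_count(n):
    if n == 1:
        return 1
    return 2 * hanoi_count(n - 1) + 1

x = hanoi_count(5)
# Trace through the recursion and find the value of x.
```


hanoi_count(5)
= 2 * hanoi_count(4) + 1
= 2 * (2 * hanoi_count(3) + 1) + 1
= 2 * (2 * (2 * hanoi_count(2) + 1) + 1) + 1
= 2 * (2 * (2 * (2 * hanoi_count(1) + 1) + 1) + 1) + 1
Now compute bottom-up:
hanoi_count(1) = 1
hanoi_count(2) = 2 * 1 + 1 = 3
hanoi_count(3) = 2 * 3 + 1 = 7
hanoi_count(4) = 2 * 7 + 1 = 15
hanoi_count(5) = 2 * 15 + 1 = 31
= 31


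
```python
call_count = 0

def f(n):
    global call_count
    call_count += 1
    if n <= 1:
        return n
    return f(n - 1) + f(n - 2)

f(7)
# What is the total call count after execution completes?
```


f(7) calls f(6) and f(5); each non-base call branches into two more.
Let C(k) = total number of calls made by f(k), including the call to f(k) itself.
Base cases: C(0) = 1, C(1) = 1
Recurrence: C(k) = 1 + C(k-1) + C(k-2)
  C(2) = 1 + C(1) + C(0) = 1 + 1 + 1 = 3
  C(3) = 1 + C(2) + C(1) = 1 + 3 + 1 = 5
  C(4) = 1 + C(3) + C(2) = 1 + 5 + 3 = 9
  C(5) = 1 + C(4) + C(3) = 1 + 9 + 5 = 15
  C(6) = 1 + C(5) + C(4) = 1 + 15 + 9 = 25
  C(7) = 1 + C(6) + C(5) = 1 + 25 + 15 = 41
Total calls = C(7) = 41


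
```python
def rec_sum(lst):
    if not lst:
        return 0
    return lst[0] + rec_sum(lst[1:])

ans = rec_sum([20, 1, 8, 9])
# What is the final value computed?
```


rec_sum([20, 1, 8, 9])
= 20 + rec_sum([1, 8, 9])
= 20 + 1 + rec_sum([8, 9])
= 20 + 1 + 8 + rec_sum([9])
= 20 + 1 + 8 + 9 + rec_sum([])
= 20 + 1 + 8 + 9 + 0
= 38


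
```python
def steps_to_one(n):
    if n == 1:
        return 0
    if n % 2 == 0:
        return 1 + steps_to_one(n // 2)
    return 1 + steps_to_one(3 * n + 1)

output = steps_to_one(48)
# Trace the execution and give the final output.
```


steps_to_one(48)
48 is even -> steps_to_one(24)
24 is even -> steps_to_one(12)
12 is even -> steps_to_one(6)
6 is even -> steps_to_one(3)
3 is odd -> 3*3+1 = 10 -> steps_to_one(10)
10 is even -> steps_to_one(5)
5 is odd -> 3*5+1 = 16 -> steps_to_one(16)
16 is even -> steps_to_one(8)
8 is even -> steps_to_one(4)
4 is even -> steps_to_one(2)
2 is even -> steps_to_one(1)
Reached 1 after 11 steps
= 11


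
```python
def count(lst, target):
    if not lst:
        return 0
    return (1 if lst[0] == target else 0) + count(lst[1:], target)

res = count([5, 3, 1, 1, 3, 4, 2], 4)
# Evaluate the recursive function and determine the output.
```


count([5, 3, 1, 1, 3, 4, 2], 4)
lst[0]=5 != 4: 0 + count([3, 1, 1, 3, 4, 2], 4)
lst[0]=3 != 4: 0 + count([1, 1, 3, 4, 2], 4)
lst[0]=1 != 4: 0 + count([1, 3, 4, 2], 4)
lst[0]=1 != 4: 0 + count([3, 4, 2], 4)
lst[0]=3 != 4: 0 + count([4, 2], 4)
lst[0]=4 == 4: 1 + count([2], 4)
lst[0]=2 != 4: 0 + count([], 4)
= 1


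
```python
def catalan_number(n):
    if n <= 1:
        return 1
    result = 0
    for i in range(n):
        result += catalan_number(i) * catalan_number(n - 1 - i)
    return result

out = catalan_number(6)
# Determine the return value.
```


catalan_number(6)
= sum of catalan_number(i) * catalan_number(6-1-i) for i in 0..5
First compute sub-values bottom-up:
  catalan_number(0) = 1, catalan_number(1) = 1
  catalan_number(2) = 1*1 + 1*1 = 2
  catalan_number(3) = 1*2 + 1*1 + 2*1 = 5
  catalan_number(4) = 1*5 + 1*2 + 2*1 + 5*1 = 14
  catalan_number(5) = 1*14 + 1*5 + 2*2 + 5*1 + 14*1 = 42
Now catalan_number(6):
  catalan_number(0)*catalan_number(5) = 1*42 = 42
  catalan_number(1)*catalan_number(4) = 1*14 = 14
  catalan_number(2)*catalan_number(3) = 2*5 = 10
  catalan_number(3)*catalan_number(2) = 5*2 = 10
  catalan_number(4)*catalan_number(1) = 14*1 = 14
  catalan_number(5)*catalan_number(0) = 42*1 = 42
= 42 + 14 + 10 + 10 + 14 + 42
= 132


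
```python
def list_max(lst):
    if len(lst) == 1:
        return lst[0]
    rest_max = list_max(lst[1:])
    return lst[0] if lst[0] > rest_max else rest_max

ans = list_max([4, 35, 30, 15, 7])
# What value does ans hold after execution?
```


list_max([4, 35, 30, 15, 7])
= compare 4 with list_max([35, 30, 15, 7])
= compare 35 with list_max([30, 15, 7])
= compare 30 with list_max([15, 7])
= compare 15 with list_max([7])
Base: list_max([7]) = 7
compare 15 with 7: max = 15
compare 30 with 15: max = 30
compare 35 with 30: max = 35
compare 4 with 35: max = 35
= 35


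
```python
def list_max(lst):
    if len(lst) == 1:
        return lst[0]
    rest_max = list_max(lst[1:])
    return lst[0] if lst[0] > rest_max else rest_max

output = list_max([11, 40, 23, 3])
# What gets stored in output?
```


list_max([11, 40, 23, 3])
= compare 11 with list_max([40, 23, 3])
= compare 40 with list_max([23, 3])
= compare 23 with list_max([3])
Base: list_max([3]) = 3
compare 23 with 3: max = 23
compare 40 with 23: max = 40
compare 11 with 40: max = 40
= 40


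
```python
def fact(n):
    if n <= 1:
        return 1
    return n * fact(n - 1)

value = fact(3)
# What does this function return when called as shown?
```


fact(3)
= 3 * fact(2)
= 3 * 2 * fact(1)
= 3 * 2 * 1
= 6


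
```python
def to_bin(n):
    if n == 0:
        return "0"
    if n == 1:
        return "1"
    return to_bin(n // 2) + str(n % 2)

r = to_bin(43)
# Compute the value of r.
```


to_bin(43)
= to_bin(21) + "1"
= to_bin(10) + "1" + "1"
= to_bin(5) + "0" + "1" + "1"
= to_bin(2) + "1" + "0" + "1" + "1"
= to_bin(1) + "0" + "1" + "0" + "1" + "1"
= "1" + "0" + "1" + "0" + "1" + "1"
= "101011"


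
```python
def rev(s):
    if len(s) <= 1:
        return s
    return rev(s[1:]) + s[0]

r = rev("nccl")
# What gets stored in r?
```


rev("nccl")
= rev("ccl") + "n"
= rev("cl") + "c" + "n"
= rev("l") + "c" + "c" + "n"
= "l" + "c" + "c" + "n"
= "lccn"


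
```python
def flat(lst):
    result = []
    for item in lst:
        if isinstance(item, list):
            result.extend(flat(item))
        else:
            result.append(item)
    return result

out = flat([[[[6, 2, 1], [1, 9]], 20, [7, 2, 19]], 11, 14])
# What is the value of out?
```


flat([[[[6, 2, 1], [1, 9]], 20, [7, 2, 19]], 11, 14])
Processing each element:
  [[[6, 2, 1], [1, 9]], 20, [7, 2, 19]] is a list -> flat recursively -> [6, 2, 1, 1, 9, 20, 7, 2, 19]
  11 is not a list -> append 11
  14 is not a list -> append 14
= [6, 2, 1, 1, 9, 20, 7, 2, 19, 11, 14]


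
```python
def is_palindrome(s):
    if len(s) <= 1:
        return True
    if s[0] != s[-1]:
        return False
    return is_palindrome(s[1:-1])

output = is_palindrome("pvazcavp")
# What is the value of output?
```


is_palindrome("pvazcavp")
"pvazcavp": s[0]='p' == s[-1]='p' -> is_palindrome("vazcav")
"vazcav": s[0]='v' == s[-1]='v' -> is_palindrome("azca")
"azca": s[0]='a' == s[-1]='a' -> is_palindrome("zc")
"zc": s[0]='z' != s[-1]='c' -> False
= False


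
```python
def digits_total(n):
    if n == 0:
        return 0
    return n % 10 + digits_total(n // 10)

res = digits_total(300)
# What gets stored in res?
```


digits_total(300)
= 0 + digits_total(30)
= 0 + 0 + digits_total(3)
= 0 + 0 + 3 + digits_total(0)
= 0 + 0 + 3 + 0
= 3


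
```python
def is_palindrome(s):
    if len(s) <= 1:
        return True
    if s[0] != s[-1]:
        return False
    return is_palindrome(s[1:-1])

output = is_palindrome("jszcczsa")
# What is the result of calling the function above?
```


is_palindrome("jszcczsa")
"jszcczsa": s[0]='j' != s[-1]='a' -> False
= False


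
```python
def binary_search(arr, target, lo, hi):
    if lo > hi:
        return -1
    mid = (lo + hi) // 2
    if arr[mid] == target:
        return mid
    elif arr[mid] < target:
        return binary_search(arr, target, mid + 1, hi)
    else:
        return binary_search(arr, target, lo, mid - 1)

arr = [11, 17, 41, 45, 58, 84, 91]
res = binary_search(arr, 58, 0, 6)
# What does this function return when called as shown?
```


binary_search(arr, 58, 0, 6)
lo=0, hi=6, mid=3, arr[mid]=45
45 < 58, search right half
lo=4, hi=6, mid=5, arr[mid]=84
84 > 58, search left half
lo=4, hi=4, mid=4, arr[mid]=58
arr[4] == 58, found at index 4
= 4


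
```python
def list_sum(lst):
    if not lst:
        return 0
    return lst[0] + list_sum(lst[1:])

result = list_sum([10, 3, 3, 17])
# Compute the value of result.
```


list_sum([10, 3, 3, 17])
= 10 + list_sum([3, 3, 17])
= 10 + 3 + list_sum([3, 17])
= 10 + 3 + 3 + list_sum([17])
= 10 + 3 + 3 + 17 + list_sum([])
= 10 + 3 + 3 + 17 + 0
= 33


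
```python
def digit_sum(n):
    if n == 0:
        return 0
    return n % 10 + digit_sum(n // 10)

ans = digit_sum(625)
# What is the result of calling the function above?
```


digit_sum(625)
= 5 + digit_sum(62)
= 5 + 2 + digit_sum(6)
= 5 + 2 + 6 + digit_sum(0)
= 5 + 2 + 6 + 0
= 13


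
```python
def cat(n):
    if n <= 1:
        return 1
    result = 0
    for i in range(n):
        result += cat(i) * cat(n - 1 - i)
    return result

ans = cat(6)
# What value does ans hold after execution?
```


cat(6)
= sum of cat(i) * cat(6-1-i) for i in 0..5
First compute sub-values bottom-up:
  cat(0) = 1, cat(1) = 1
  cat(2) = 1*1 + 1*1 = 2
  cat(3) = 1*2 + 1*1 + 2*1 = 5
  cat(4) = 1*5 + 1*2 + 2*1 + 5*1 = 14
  cat(5) = 1*14 + 1*5 + 2*2 + 5*1 + 14*1 = 42
Now cat(6):
  cat(0)*cat(5) = 1*42 = 42
  cat(1)*cat(4) = 1*14 = 14
  cat(2)*cat(3) = 2*5 = 10
  cat(3)*cat(2) = 5*2 = 10
  cat(4)*cat(1) = 14*1 = 14
  cat(5)*cat(0) = 42*1 = 42
= 42 + 14 + 10 + 10 + 14 + 42
= 132


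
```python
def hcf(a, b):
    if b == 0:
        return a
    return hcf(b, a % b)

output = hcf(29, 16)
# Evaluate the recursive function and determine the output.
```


hcf(29, 16)
= hcf(16, 29 % 16) = hcf(16, 13)
= hcf(13, 16 % 13) = hcf(13, 3)
= hcf(3, 13 % 3) = hcf(3, 1)
= hcf(1, 3 % 1) = hcf(1, 0)
b == 0, return a = 1


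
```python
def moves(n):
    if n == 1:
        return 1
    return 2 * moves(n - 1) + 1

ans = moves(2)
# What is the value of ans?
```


moves(2)
= 2 * moves(1) + 1
Now compute bottom-up:
moves(1) = 1
moves(2) = 2 * 1 + 1 = 3
= 3


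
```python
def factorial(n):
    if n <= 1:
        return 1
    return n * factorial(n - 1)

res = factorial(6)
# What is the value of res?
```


factorial(6)
= 6 * factorial(5)
= 6 * 5 * factorial(4)
= 6 * 5 * 4 * factorial(3)
= 6 * 5 * 4 * 3 * factorial(2)
= 6 * 5 * 4 * 3 * 2 * factorial(1)
= 6 * 5 * 4 * 3 * 2 * 1
= 720


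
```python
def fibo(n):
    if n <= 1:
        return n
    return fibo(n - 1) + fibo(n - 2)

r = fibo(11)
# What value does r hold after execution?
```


fibo(11)
= fibo(10) + fibo(9)
= (fibo(9) + fibo(8)) + fibo(9)
Computing bottom-up: fibo(0)=0, fibo(1)=1, fibo(2)=1, fibo(3)=2, fibo(4)=3, fibo(5)=5, fibo(6)=8, fibo(7)=13, fibo(8)=21, fibo(9)=34, fibo(10)=55, fibo(11)=89
= 89


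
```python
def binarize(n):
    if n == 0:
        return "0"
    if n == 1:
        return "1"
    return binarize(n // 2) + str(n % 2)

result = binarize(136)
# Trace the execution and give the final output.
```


binarize(136)
= binarize(68) + "0"
= binarize(34) + "0" + "0"
= binarize(17) + "0" + "0" + "0"
= binarize(8) + "1" + "0" + "0" + "0"
= binarize(4) + "0" + "1" + "0" + "0" + "0"
= binarize(2) + "0" + "0" + "1" + "0" + "0" + "0"
= binarize(1) + "0" + "0" + "0" + "1" + "0" + "0" + "0"
= "1" + "0" + "0" + "0" + "1" + "0" + "0" + "0"
= "10001000"


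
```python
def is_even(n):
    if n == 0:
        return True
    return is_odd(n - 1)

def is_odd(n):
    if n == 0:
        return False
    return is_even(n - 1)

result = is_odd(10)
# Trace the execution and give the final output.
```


is_odd(10)
= is_even(9)
= is_odd(8)
= is_even(7)
= is_odd(6)
= is_even(5)
= is_odd(4)
= is_even(3)
= is_odd(2)
= is_even(1)
= is_odd(0)
n == 0: return False
= False


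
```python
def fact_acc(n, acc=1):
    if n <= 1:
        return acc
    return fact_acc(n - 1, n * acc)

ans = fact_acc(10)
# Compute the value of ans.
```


fact_acc(10, 1)
= fact_acc(9, 10 * 1) = fact_acc(9, 10)
= fact_acc(8, 9 * 10) = fact_acc(8, 90)
= fact_acc(7, 8 * 90) = fact_acc(7, 720)
= fact_acc(6, 7 * 720) = fact_acc(6, 5040)
= fact_acc(5, 6 * 5040) = fact_acc(5, 30240)
= fact_acc(4, 5 * 30240) = fact_acc(4, 151200)
= fact_acc(3, 4 * 151200) = fact_acc(3, 604800)
= fact_acc(2, 3 * 604800) = fact_acc(2, 1814400)
= fact_acc(1, 2 * 1814400) = fact_acc(1, 3628800)
n <= 1, return acc = 3628800


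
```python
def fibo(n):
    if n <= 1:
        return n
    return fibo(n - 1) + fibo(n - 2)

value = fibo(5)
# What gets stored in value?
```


fibo(5)
= fibo(4) + fibo(3)
= (fibo(3) + fibo(2)) + fibo(3)
Computing bottom-up: fibo(0)=0, fibo(1)=1, fibo(2)=1, fibo(3)=2, fibo(4)=3, fibo(5)=5
= 5


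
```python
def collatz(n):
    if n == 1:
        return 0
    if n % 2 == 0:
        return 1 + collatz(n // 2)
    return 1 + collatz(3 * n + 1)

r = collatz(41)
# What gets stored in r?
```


collatz(41)
41 is odd -> 3*41+1 = 124 -> collatz(124)
124 is even -> collatz(62)
62 is even -> collatz(31)
31 is odd -> 3*31+1 = 94 -> collatz(94)
94 is even -> collatz(47)
47 is odd -> 3*47+1 = 142 -> collatz(142)
142 is even -> collatz(71)
71 is odd -> 3*71+1 = 214 -> collatz(214)
214 is even -> collatz(107)
107 is odd -> 3*107+1 = 322 -> collatz(322)
322 is even -> collatz(161)
161 is odd -> 3*161+1 = 484 -> collatz(484)
484 is even -> collatz(242)
242 is even -> collatz(121)
121 is odd -> 3*121+1 = 364 -> collatz(364)
364 is even -> collatz(182)
182 is even -> collatz(91)
91 is odd -> 3*91+1 = 274 -> collatz(274)
274 is even -> collatz(137)
137 is odd -> 3*137+1 = 412 -> collatz(412)
412 is even -> collatz(206)
206 is even -> collatz(103)
103 is odd -> 3*103+1 = 310 -> collatz(310)
310 is even -> collatz(155)
155 is odd -> 3*155+1 = 466 -> collatz(466)
466 is even -> collatz(233)
233 is odd -> 3*233+1 = 700 -> collatz(700)
700 is even -> collatz(350)
350 is even -> collatz(175)
175 is odd -> 3*175+1 = 526 -> collatz(526)
526 is even -> collatz(263)
263 is odd -> 3*263+1 = 790 -> collatz(790)
790 is even -> collatz(395)
395 is odd -> 3*395+1 = 1186 -> collatz(1186)
1186 is even -> collatz(593)
593 is odd -> 3*593+1 = 1780 -> collatz(1780)
1780 is even -> collatz(890)
890 is even -> collatz(445)
445 is odd -> 3*445+1 = 1336 -> collatz(1336)
1336 is even -> collatz(668)
668 is even -> collatz(334)
334 is even -> collatz(167)
167 is odd -> 3*167+1 = 502 -> collatz(502)
502 is even -> collatz(251)
251 is odd -> 3*251+1 = 754 -> collatz(754)
754 is even -> collatz(377)
377 is odd -> 3*377+1 = 1132 -> collatz(1132)
1132 is even -> collatz(566)
566 is even -> collatz(283)
283 is odd -> 3*283+1 = 850 -> collatz(850)
850 is even -> collatz(425)
425 is odd -> 3*425+1 = 1276 -> collatz(1276)
1276 is even -> collatz(638)
638 is even -> collatz(319)
319 is odd -> 3*319+1 = 958 -> collatz(958)
958 is even -> collatz(479)
479 is odd -> 3*479+1 = 1438 -> collatz(1438)
1438 is even -> collatz(719)
719 is odd -> 3*719+1 = 2158 -> collatz(2158)
2158 is even -> collatz(1079)
1079 is odd -> 3*1079+1 = 3238 -> collatz(3238)
3238 is even -> collatz(1619)
1619 is odd -> 3*1619+1 = 4858 -> collatz(4858)
4858 is even -> collatz(2429)
2429 is odd -> 3*2429+1 = 7288 -> collatz(7288)
7288 is even -> collatz(3644)
3644 is even -> collatz(1822)
1822 is even -> collatz(911)
911 is odd -> 3*911+1 = 2734 -> collatz(2734)
2734 is even -> collatz(1367)
1367 is odd -> 3*1367+1 = 4102 -> collatz(4102)
4102 is even -> collatz(2051)
2051 is odd -> 3*2051+1 = 6154 -> collatz(6154)
6154 is even -> collatz(3077)
3077 is odd -> 3*3077+1 = 9232 -> collatz(9232)
9232 is even -> collatz(4616)
4616 is even -> collatz(2308)
2308 is even -> collatz(1154)
1154 is even -> collatz(577)
577 is odd -> 3*577+1 = 1732 -> collatz(1732)
1732 is even -> collatz(866)
866 is even -> collatz(433)
433 is odd -> 3*433+1 = 1300 -> collatz(1300)
1300 is even -> collatz(650)
650 is even -> collatz(325)
325 is odd -> 3*325+1 = 976 -> collatz(976)
976 is even -> collatz(488)
488 is even -> collatz(244)
244 is even -> collatz(122)
122 is even -> collatz(61)
61 is odd -> 3*61+1 = 184 -> collatz(184)
184 is even -> collatz(92)
92 is even -> collatz(46)
46 is even -> collatz(23)
23 is odd -> 3*23+1 = 70 -> collatz(70)
70 is even -> collatz(35)
35 is odd -> 3*35+1 = 106 -> collatz(106)
106 is even -> collatz(53)
53 is odd -> 3*53+1 = 160 -> collatz(160)
160 is even -> collatz(80)
80 is even -> collatz(40)
40 is even -> collatz(20)
20 is even -> collatz(10)
10 is even -> collatz(5)
5 is odd -> 3*5+1 = 16 -> collatz(16)
16 is even -> collatz(8)
8 is even -> collatz(4)
4 is even -> collatz(2)
2 is even -> collatz(1)
Reached 1 after 109 steps
= 109


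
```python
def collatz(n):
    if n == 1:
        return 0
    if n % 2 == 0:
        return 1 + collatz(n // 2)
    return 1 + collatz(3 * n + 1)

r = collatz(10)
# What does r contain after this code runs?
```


collatz(10)
10 is even -> collatz(5)
5 is odd -> 3*5+1 = 16 -> collatz(16)
16 is even -> collatz(8)
8 is even -> collatz(4)
4 is even -> collatz(2)
2 is even -> collatz(1)
Reached 1 after 6 steps
= 6


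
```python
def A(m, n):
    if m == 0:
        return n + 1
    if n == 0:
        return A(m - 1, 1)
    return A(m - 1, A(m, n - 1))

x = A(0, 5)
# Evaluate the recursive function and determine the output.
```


A(0, 5)
m == 0: return 5 + 1 = 6
= 6


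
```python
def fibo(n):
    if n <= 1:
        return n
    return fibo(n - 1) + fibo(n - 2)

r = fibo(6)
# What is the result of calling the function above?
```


fibo(6)
= fibo(5) + fibo(4)
= (fibo(4) + fibo(3)) + fibo(4)
Computing bottom-up: fibo(0)=0, fibo(1)=1, fibo(2)=1, fibo(3)=2, fibo(4)=3, fibo(5)=5, fibo(6)=8
= 8


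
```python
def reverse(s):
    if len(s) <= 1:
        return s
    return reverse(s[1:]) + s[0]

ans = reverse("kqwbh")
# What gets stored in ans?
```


reverse("kqwbh")
= reverse("qwbh") + "k"
= reverse("wbh") + "q" + "k"
= reverse("bh") + "w" + "q" + "k"
= reverse("h") + "b" + "w" + "q" + "k"
= "h" + "b" + "w" + "q" + "k"
= "hbwqk"


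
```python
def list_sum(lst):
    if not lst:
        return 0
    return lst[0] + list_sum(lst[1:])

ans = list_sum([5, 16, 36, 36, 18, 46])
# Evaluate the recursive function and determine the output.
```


list_sum([5, 16, 36, 36, 18, 46])
= 5 + list_sum([16, 36, 36, 18, 46])
= 5 + 16 + list_sum([36, 36, 18, 46])
= 5 + 16 + 36 + list_sum([36, 18, 46])
= 5 + 16 + 36 + 36 + list_sum([18, 46])
= 5 + 16 + 36 + 36 + 18 + list_sum([46])
= 5 + 16 + 36 + 36 + 18 + 46 + list_sum([])
= 5 + 16 + 36 + 36 + 18 + 46 + 0
= 157


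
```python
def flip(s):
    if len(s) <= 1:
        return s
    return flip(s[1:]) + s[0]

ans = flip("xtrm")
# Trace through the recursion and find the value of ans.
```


flip("xtrm")
= flip("trm") + "x"
= flip("rm") + "t" + "x"
= flip("m") + "r" + "t" + "x"
= "m" + "r" + "t" + "x"
= "mrtx"


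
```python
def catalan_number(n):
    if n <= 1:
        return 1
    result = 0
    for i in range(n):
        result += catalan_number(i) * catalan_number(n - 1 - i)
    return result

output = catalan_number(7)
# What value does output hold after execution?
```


catalan_number(7)
= sum of catalan_number(i) * catalan_number(7-1-i) for i in 0..6
First compute sub-values bottom-up:
  catalan_number(0) = 1, catalan_number(1) = 1
  catalan_number(2) = 1*1 + 1*1 = 2
  catalan_number(3) = 1*2 + 1*1 + 2*1 = 5
  catalan_number(4) = 1*5 + 1*2 + 2*1 + 5*1 = 14
  catalan_number(5) = 1*14 + 1*5 + 2*2 + 5*1 + 14*1 = 42
  catalan_number(6) = 1*42 + 1*14 + 2*5 + 5*2 + 14*1 + 42*1 = 132
Now catalan_number(7):
  catalan_number(0)*catalan_number(6) = 1*132 = 132
  catalan_number(1)*catalan_number(5) = 1*42 = 42
  catalan_number(2)*catalan_number(4) = 2*14 = 28
  catalan_number(3)*catalan_number(3) = 5*5 = 25
  catalan_number(4)*catalan_number(2) = 14*2 = 28
  catalan_number(5)*catalan_number(1) = 42*1 = 42
  catalan_number(6)*catalan_number(0) = 132*1 = 132
= 132 + 42 + 28 + 25 + 28 + 42 + 132
= 429
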